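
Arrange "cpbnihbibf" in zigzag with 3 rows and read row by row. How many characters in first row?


Zigzag "cpbnihbibf" into 3 rows:
Placing characters:
  'c' => row 0
  'p' => row 1
  'b' => row 2
  'n' => row 1
  'i' => row 0
  'h' => row 1
  'b' => row 2
  'i' => row 1
  'b' => row 0
  'f' => row 1
Rows:
  Row 0: "cib"
  Row 1: "pnhif"
  Row 2: "bb"
First row length: 3

3


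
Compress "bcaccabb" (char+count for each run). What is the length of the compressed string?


Input: bcaccabb
Runs:
  'b' x 1 => "b1"
  'c' x 1 => "c1"
  'a' x 1 => "a1"
  'c' x 2 => "c2"
  'a' x 1 => "a1"
  'b' x 2 => "b2"
Compressed: "b1c1a1c2a1b2"
Compressed length: 12

12


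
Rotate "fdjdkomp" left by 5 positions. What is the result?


Input: "fdjdkomp", rotate left by 5
First 5 characters: "fdjdk"
Remaining characters: "omp"
Concatenate remaining + first: "omp" + "fdjdk" = "ompfdjdk"

ompfdjdk


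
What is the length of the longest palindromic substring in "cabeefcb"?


Input: "cabeefcb"
Checking substrings for palindromes:
  [3:5] "ee" (len 2) => palindrome
Longest palindromic substring: "ee" with length 2

2


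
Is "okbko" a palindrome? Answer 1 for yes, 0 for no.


Input: okbko
Reversed: okbko
  Compare pos 0 ('o') with pos 4 ('o'): match
  Compare pos 1 ('k') with pos 3 ('k'): match
Result: palindrome

1


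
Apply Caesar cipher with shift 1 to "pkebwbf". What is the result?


Caesar cipher: shift "pkebwbf" by 1
  'p' (pos 15) + 1 = pos 16 = 'q'
  'k' (pos 10) + 1 = pos 11 = 'l'
  'e' (pos 4) + 1 = pos 5 = 'f'
  'b' (pos 1) + 1 = pos 2 = 'c'
  'w' (pos 22) + 1 = pos 23 = 'x'
  'b' (pos 1) + 1 = pos 2 = 'c'
  'f' (pos 5) + 1 = pos 6 = 'g'
Result: qlfcxcg

qlfcxcg


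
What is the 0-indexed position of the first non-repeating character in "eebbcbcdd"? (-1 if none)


Input: eebbcbcdd
Character frequencies:
  'b': 3
  'c': 2
  'd': 2
  'e': 2
Scanning left to right for freq == 1:
  Position 0 ('e'): freq=2, skip
  Position 1 ('e'): freq=2, skip
  Position 2 ('b'): freq=3, skip
  Position 3 ('b'): freq=3, skip
  Position 4 ('c'): freq=2, skip
  Position 5 ('b'): freq=3, skip
  Position 6 ('c'): freq=2, skip
  Position 7 ('d'): freq=2, skip
  Position 8 ('d'): freq=2, skip
  No unique character found => answer = -1

-1


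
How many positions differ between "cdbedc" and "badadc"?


Comparing "cdbedc" and "badadc" position by position:
  Position 0: 'c' vs 'b' => DIFFER
  Position 1: 'd' vs 'a' => DIFFER
  Position 2: 'b' vs 'd' => DIFFER
  Position 3: 'e' vs 'a' => DIFFER
  Position 4: 'd' vs 'd' => same
  Position 5: 'c' vs 'c' => same
Positions that differ: 4

4


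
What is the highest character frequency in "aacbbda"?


Input: aacbbda
Character counts:
  'a': 3
  'b': 2
  'c': 1
  'd': 1
Maximum frequency: 3

3


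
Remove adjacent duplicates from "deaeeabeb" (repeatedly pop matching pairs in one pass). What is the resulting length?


Input: deaeeabeb
Stack-based adjacent duplicate removal:
  Read 'd': push. Stack: d
  Read 'e': push. Stack: de
  Read 'a': push. Stack: dea
  Read 'e': push. Stack: deae
  Read 'e': matches stack top 'e' => pop. Stack: dea
  Read 'a': matches stack top 'a' => pop. Stack: de
  Read 'b': push. Stack: deb
  Read 'e': push. Stack: debe
  Read 'b': push. Stack: debeb
Final stack: "debeb" (length 5)

5


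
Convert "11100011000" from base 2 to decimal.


Input: "11100011000" in base 2
Positional expansion:
  Digit '1' (value 1) x 2^10 = 1024
  Digit '1' (value 1) x 2^9 = 512
  Digit '1' (value 1) x 2^8 = 256
  Digit '0' (value 0) x 2^7 = 0
  Digit '0' (value 0) x 2^6 = 0
  Digit '0' (value 0) x 2^5 = 0
  Digit '1' (value 1) x 2^4 = 16
  Digit '1' (value 1) x 2^3 = 8
  Digit '0' (value 0) x 2^2 = 0
  Digit '0' (value 0) x 2^1 = 0
  Digit '0' (value 0) x 2^0 = 0
Sum = 1816

1816


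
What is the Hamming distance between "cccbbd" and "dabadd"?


Comparing "cccbbd" and "dabadd" position by position:
  Position 0: 'c' vs 'd' => differ
  Position 1: 'c' vs 'a' => differ
  Position 2: 'c' vs 'b' => differ
  Position 3: 'b' vs 'a' => differ
  Position 4: 'b' vs 'd' => differ
  Position 5: 'd' vs 'd' => same
Total differences (Hamming distance): 5

5


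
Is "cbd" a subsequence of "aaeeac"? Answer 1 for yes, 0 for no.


Check if "cbd" is a subsequence of "aaeeac"
Greedy scan:
  Position 0 ('a'): no match needed
  Position 1 ('a'): no match needed
  Position 2 ('e'): no match needed
  Position 3 ('e'): no match needed
  Position 4 ('a'): no match needed
  Position 5 ('c'): matches sub[0] = 'c'
Only matched 1/3 characters => not a subsequence

0


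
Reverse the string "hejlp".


Input: hejlp
Reading characters right to left:
  Position 4: 'p'
  Position 3: 'l'
  Position 2: 'j'
  Position 1: 'e'
  Position 0: 'h'
Reversed: pljeh

pljeh


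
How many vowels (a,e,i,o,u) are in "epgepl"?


Input: epgepl
Checking each character:
  'e' at position 0: vowel (running total: 1)
  'p' at position 1: consonant
  'g' at position 2: consonant
  'e' at position 3: vowel (running total: 2)
  'p' at position 4: consonant
  'l' at position 5: consonant
Total vowels: 2

2


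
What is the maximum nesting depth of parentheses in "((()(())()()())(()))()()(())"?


Input: "((()(())()()())(()))()()(())"
Tracking depth:
  Position 0 '(': depth becomes 1
  Position 1 '(': depth becomes 2
  Position 2 '(': depth becomes 3
  Position 3 ')': depth becomes 2
  Position 4 '(': depth becomes 3
  Position 5 '(': depth becomes 4
  Position 6 ')': depth becomes 3
  Position 7 ')': depth becomes 2
  Position 8 '(': depth becomes 3
  Position 9 ')': depth becomes 2
  Position 10 '(': depth becomes 3
  Position 11 ')': depth becomes 2
  Position 12 '(': depth becomes 3
  Position 13 ')': depth becomes 2
  Position 14 ')': depth becomes 1
  Position 15 '(': depth becomes 2
  Position 16 '(': depth becomes 3
  Position 17 ')': depth becomes 2
  Position 18 ')': depth becomes 1
  Position 19 ')': depth becomes 0
  Position 20 '(': depth becomes 1
  Position 21 ')': depth becomes 0
  Position 22 '(': depth becomes 1
  Position 23 ')': depth becomes 0
  Position 24 '(': depth becomes 1
  Position 25 '(': depth becomes 2
  Position 26 ')': depth becomes 1
  Position 27 ')': depth becomes 0
Maximum depth reached: 4

4


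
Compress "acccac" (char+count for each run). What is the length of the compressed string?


Input: acccac
Runs:
  'a' x 1 => "a1"
  'c' x 3 => "c3"
  'a' x 1 => "a1"
  'c' x 1 => "c1"
Compressed: "a1c3a1c1"
Compressed length: 8

8


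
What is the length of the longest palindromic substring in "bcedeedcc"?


Input: "bcedeedcc"
Checking substrings for palindromes:
  [3:7] "deed" (len 4) => palindrome
  [2:5] "ede" (len 3) => palindrome
  [4:6] "ee" (len 2) => palindrome
  [7:9] "cc" (len 2) => palindrome
Longest palindromic substring: "deed" with length 4

4


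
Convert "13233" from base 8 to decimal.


Input: "13233" in base 8
Positional expansion:
  Digit '1' (value 1) x 8^4 = 4096
  Digit '3' (value 3) x 8^3 = 1536
  Digit '2' (value 2) x 8^2 = 128
  Digit '3' (value 3) x 8^1 = 24
  Digit '3' (value 3) x 8^0 = 3
Sum = 5787

5787


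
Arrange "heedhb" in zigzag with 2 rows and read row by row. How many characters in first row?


Zigzag "heedhb" into 2 rows:
Placing characters:
  'h' => row 0
  'e' => row 1
  'e' => row 0
  'd' => row 1
  'h' => row 0
  'b' => row 1
Rows:
  Row 0: "heh"
  Row 1: "edb"
First row length: 3

3


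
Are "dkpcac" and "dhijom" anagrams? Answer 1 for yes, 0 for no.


Strings: "dkpcac", "dhijom"
Sorted first:  accdkp
Sorted second: dhijmo
Differ at position 0: 'a' vs 'd' => not anagrams

0


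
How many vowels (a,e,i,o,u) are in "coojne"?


Input: coojne
Checking each character:
  'c' at position 0: consonant
  'o' at position 1: vowel (running total: 1)
  'o' at position 2: vowel (running total: 2)
  'j' at position 3: consonant
  'n' at position 4: consonant
  'e' at position 5: vowel (running total: 3)
Total vowels: 3

3


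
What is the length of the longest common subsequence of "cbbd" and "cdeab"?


LCS of "cbbd" and "cdeab"
DP table:
           c    d    e    a    b
      0    0    0    0    0    0
  c   0    1    1    1    1    1
  b   0    1    1    1    1    2
  b   0    1    1    1    1    2
  d   0    1    2    2    2    2
LCS length = dp[4][5] = 2

2


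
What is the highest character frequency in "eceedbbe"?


Input: eceedbbe
Character counts:
  'b': 2
  'c': 1
  'd': 1
  'e': 4
Maximum frequency: 4

4


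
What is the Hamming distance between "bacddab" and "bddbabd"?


Comparing "bacddab" and "bddbabd" position by position:
  Position 0: 'b' vs 'b' => same
  Position 1: 'a' vs 'd' => differ
  Position 2: 'c' vs 'd' => differ
  Position 3: 'd' vs 'b' => differ
  Position 4: 'd' vs 'a' => differ
  Position 5: 'a' vs 'b' => differ
  Position 6: 'b' vs 'd' => differ
Total differences (Hamming distance): 6

6


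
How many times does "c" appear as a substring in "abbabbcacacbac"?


Searching for "c" in "abbabbcacacbac"
Scanning each position:
  Position 0: "a" => no
  Position 1: "b" => no
  Position 2: "b" => no
  Position 3: "a" => no
  Position 4: "b" => no
  Position 5: "b" => no
  Position 6: "c" => MATCH
  Position 7: "a" => no
  Position 8: "c" => MATCH
  Position 9: "a" => no
  Position 10: "c" => MATCH
  Position 11: "b" => no
  Position 12: "a" => no
  Position 13: "c" => MATCH
Total occurrences: 4

4


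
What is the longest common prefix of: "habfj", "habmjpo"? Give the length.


Words: habfj, habmjpo
  Position 0: all 'h' => match
  Position 1: all 'a' => match
  Position 2: all 'b' => match
  Position 3: ('f', 'm') => mismatch, stop
LCP = "hab" (length 3)

3


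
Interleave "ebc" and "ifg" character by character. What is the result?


Interleaving "ebc" and "ifg":
  Position 0: 'e' from first, 'i' from second => "ei"
  Position 1: 'b' from first, 'f' from second => "bf"
  Position 2: 'c' from first, 'g' from second => "cg"
Result: eibfcg

eibfcg


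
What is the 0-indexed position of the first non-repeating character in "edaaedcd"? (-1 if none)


Input: edaaedcd
Character frequencies:
  'a': 2
  'c': 1
  'd': 3
  'e': 2
Scanning left to right for freq == 1:
  Position 0 ('e'): freq=2, skip
  Position 1 ('d'): freq=3, skip
  Position 2 ('a'): freq=2, skip
  Position 3 ('a'): freq=2, skip
  Position 4 ('e'): freq=2, skip
  Position 5 ('d'): freq=3, skip
  Position 6 ('c'): unique! => answer = 6

6


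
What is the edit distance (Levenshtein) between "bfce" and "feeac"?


Computing edit distance: "bfce" -> "feeac"
DP table:
           f    e    e    a    c
      0    1    2    3    4    5
  b   1    1    2    3    4    5
  f   2    1    2    3    4    5
  c   3    2    2    3    4    4
  e   4    3    2    2    3    4
Edit distance = dp[4][5] = 4

4


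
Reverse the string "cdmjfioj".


Input: cdmjfioj
Reading characters right to left:
  Position 7: 'j'
  Position 6: 'o'
  Position 5: 'i'
  Position 4: 'f'
  Position 3: 'j'
  Position 2: 'm'
  Position 1: 'd'
  Position 0: 'c'
Reversed: joifjmdc

joifjmdc


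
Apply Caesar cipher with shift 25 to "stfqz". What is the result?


Caesar cipher: shift "stfqz" by 25
  's' (pos 18) + 25 = pos 17 = 'r'
  't' (pos 19) + 25 = pos 18 = 's'
  'f' (pos 5) + 25 = pos 4 = 'e'
  'q' (pos 16) + 25 = pos 15 = 'p'
  'z' (pos 25) + 25 = pos 24 = 'y'
Result: rsepy

rsepy


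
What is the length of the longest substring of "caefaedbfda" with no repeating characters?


Input: "caefaedbfda"
Sliding window (track last position of each char):
  Position 0 ('c'): window [0,0] length 1 -- new best
  Position 1 ('a'): window [0,1] length 2 -- new best
  Position 2 ('e'): window [0,2] length 3 -- new best
  Position 3 ('f'): window [0,3] length 4 -- new best
  Position 4 ('a'): repeat (last at 1), move window start to 2
  Position 4 ('a'): window [2,4] length 3
  Position 5 ('e'): repeat (last at 2), move window start to 3
  Position 5 ('e'): window [3,5] length 3
  Position 6 ('d'): window [3,6] length 4
  Position 7 ('b'): window [3,7] length 5 -- new best
  Position 8 ('f'): repeat (last at 3), move window start to 4
  Position 8 ('f'): window [4,8] length 5
  Position 9 ('d'): repeat (last at 6), move window start to 7
  Position 9 ('d'): window [7,9] length 3
  Position 10 ('a'): window [7,10] length 4
Longest substring with no repeats: "faedb" with length 5

5


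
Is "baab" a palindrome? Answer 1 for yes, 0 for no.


Input: baab
Reversed: baab
  Compare pos 0 ('b') with pos 3 ('b'): match
  Compare pos 1 ('a') with pos 2 ('a'): match
Result: palindrome

1


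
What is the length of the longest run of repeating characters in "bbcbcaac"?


Input: "bbcbcaac"
Scanning for longest run:
  Position 1 ('b'): continues run of 'b', length=2
  Position 2 ('c'): new char, reset run to 1
  Position 3 ('b'): new char, reset run to 1
  Position 4 ('c'): new char, reset run to 1
  Position 5 ('a'): new char, reset run to 1
  Position 6 ('a'): continues run of 'a', length=2
  Position 7 ('c'): new char, reset run to 1
Longest run: 'b' with length 2

2


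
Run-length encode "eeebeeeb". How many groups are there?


Input: eeebeeeb
Scanning for consecutive runs:
  Group 1: 'e' x 3 (positions 0-2)
  Group 2: 'b' x 1 (positions 3-3)
  Group 3: 'e' x 3 (positions 4-6)
  Group 4: 'b' x 1 (positions 7-7)
Total groups: 4

4


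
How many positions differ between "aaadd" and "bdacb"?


Comparing "aaadd" and "bdacb" position by position:
  Position 0: 'a' vs 'b' => DIFFER
  Position 1: 'a' vs 'd' => DIFFER
  Position 2: 'a' vs 'a' => same
  Position 3: 'd' vs 'c' => DIFFER
  Position 4: 'd' vs 'b' => DIFFER
Positions that differ: 4

4


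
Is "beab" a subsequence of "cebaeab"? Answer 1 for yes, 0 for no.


Check if "beab" is a subsequence of "cebaeab"
Greedy scan:
  Position 0 ('c'): no match needed
  Position 1 ('e'): no match needed
  Position 2 ('b'): matches sub[0] = 'b'
  Position 3 ('a'): no match needed
  Position 4 ('e'): matches sub[1] = 'e'
  Position 5 ('a'): matches sub[2] = 'a'
  Position 6 ('b'): matches sub[3] = 'b'
All 4 characters matched => is a subsequence

1


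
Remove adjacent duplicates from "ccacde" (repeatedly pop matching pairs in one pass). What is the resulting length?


Input: ccacde
Stack-based adjacent duplicate removal:
  Read 'c': push. Stack: c
  Read 'c': matches stack top 'c' => pop. Stack: (empty)
  Read 'a': push. Stack: a
  Read 'c': push. Stack: ac
  Read 'd': push. Stack: acd
  Read 'e': push. Stack: acde
Final stack: "acde" (length 4)

4


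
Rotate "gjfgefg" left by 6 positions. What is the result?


Input: "gjfgefg", rotate left by 6
First 6 characters: "gjfgef"
Remaining characters: "g"
Concatenate remaining + first: "g" + "gjfgef" = "ggjfgef"

ggjfgef


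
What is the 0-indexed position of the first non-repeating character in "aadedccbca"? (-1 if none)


Input: aadedccbca
Character frequencies:
  'a': 3
  'b': 1
  'c': 3
  'd': 2
  'e': 1
Scanning left to right for freq == 1:
  Position 0 ('a'): freq=3, skip
  Position 1 ('a'): freq=3, skip
  Position 2 ('d'): freq=2, skip
  Position 3 ('e'): unique! => answer = 3

3


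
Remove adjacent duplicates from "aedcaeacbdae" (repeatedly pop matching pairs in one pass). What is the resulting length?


Input: aedcaeacbdae
Stack-based adjacent duplicate removal:
  Read 'a': push. Stack: a
  Read 'e': push. Stack: ae
  Read 'd': push. Stack: aed
  Read 'c': push. Stack: aedc
  Read 'a': push. Stack: aedca
  Read 'e': push. Stack: aedcae
  Read 'a': push. Stack: aedcaea
  Read 'c': push. Stack: aedcaeac
  Read 'b': push. Stack: aedcaeacb
  Read 'd': push. Stack: aedcaeacbd
  Read 'a': push. Stack: aedcaeacbda
  Read 'e': push. Stack: aedcaeacbdae
Final stack: "aedcaeacbdae" (length 12)

12


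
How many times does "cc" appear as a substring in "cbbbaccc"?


Searching for "cc" in "cbbbaccc"
Scanning each position:
  Position 0: "cb" => no
  Position 1: "bb" => no
  Position 2: "bb" => no
  Position 3: "ba" => no
  Position 4: "ac" => no
  Position 5: "cc" => MATCH
  Position 6: "cc" => MATCH
Total occurrences: 2

2


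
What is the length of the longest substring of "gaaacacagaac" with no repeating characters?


Input: "gaaacacagaac"
Sliding window (track last position of each char):
  Position 0 ('g'): window [0,0] length 1 -- new best
  Position 1 ('a'): window [0,1] length 2 -- new best
  Position 2 ('a'): repeat (last at 1), move window start to 2
  Position 2 ('a'): window [2,2] length 1
  Position 3 ('a'): repeat (last at 2), move window start to 3
  Position 3 ('a'): window [3,3] length 1
  Position 4 ('c'): window [3,4] length 2
  Position 5 ('a'): repeat (last at 3), move window start to 4
  Position 5 ('a'): window [4,5] length 2
  Position 6 ('c'): repeat (last at 4), move window start to 5
  Position 6 ('c'): window [5,6] length 2
  Position 7 ('a'): repeat (last at 5), move window start to 6
  Position 7 ('a'): window [6,7] length 2
  Position 8 ('g'): window [6,8] length 3 -- new best
  Position 9 ('a'): repeat (last at 7), move window start to 8
  Position 9 ('a'): window [8,9] length 2
  Position 10 ('a'): repeat (last at 9), move window start to 10
  Position 10 ('a'): window [10,10] length 1
  Position 11 ('c'): window [10,11] length 2
Longest substring with no repeats: "cag" with length 3

3


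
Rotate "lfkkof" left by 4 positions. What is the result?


Input: "lfkkof", rotate left by 4
First 4 characters: "lfkk"
Remaining characters: "of"
Concatenate remaining + first: "of" + "lfkk" = "oflfkk"

oflfkk


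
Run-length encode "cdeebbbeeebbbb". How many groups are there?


Input: cdeebbbeeebbbb
Scanning for consecutive runs:
  Group 1: 'c' x 1 (positions 0-0)
  Group 2: 'd' x 1 (positions 1-1)
  Group 3: 'e' x 2 (positions 2-3)
  Group 4: 'b' x 3 (positions 4-6)
  Group 5: 'e' x 3 (positions 7-9)
  Group 6: 'b' x 4 (positions 10-13)
Total groups: 6

6


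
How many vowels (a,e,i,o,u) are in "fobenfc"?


Input: fobenfc
Checking each character:
  'f' at position 0: consonant
  'o' at position 1: vowel (running total: 1)
  'b' at position 2: consonant
  'e' at position 3: vowel (running total: 2)
  'n' at position 4: consonant
  'f' at position 5: consonant
  'c' at position 6: consonant
Total vowels: 2

2


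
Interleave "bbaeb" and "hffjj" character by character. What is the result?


Interleaving "bbaeb" and "hffjj":
  Position 0: 'b' from first, 'h' from second => "bh"
  Position 1: 'b' from first, 'f' from second => "bf"
  Position 2: 'a' from first, 'f' from second => "af"
  Position 3: 'e' from first, 'j' from second => "ej"
  Position 4: 'b' from first, 'j' from second => "bj"
Result: bhbfafejbj

bhbfafejbj


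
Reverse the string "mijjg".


Input: mijjg
Reading characters right to left:
  Position 4: 'g'
  Position 3: 'j'
  Position 2: 'j'
  Position 1: 'i'
  Position 0: 'm'
Reversed: gjjim

gjjim


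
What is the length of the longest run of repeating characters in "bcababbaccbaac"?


Input: "bcababbaccbaac"
Scanning for longest run:
  Position 1 ('c'): new char, reset run to 1
  Position 2 ('a'): new char, reset run to 1
  Position 3 ('b'): new char, reset run to 1
  Position 4 ('a'): new char, reset run to 1
  Position 5 ('b'): new char, reset run to 1
  Position 6 ('b'): continues run of 'b', length=2
  Position 7 ('a'): new char, reset run to 1
  Position 8 ('c'): new char, reset run to 1
  Position 9 ('c'): continues run of 'c', length=2
  Position 10 ('b'): new char, reset run to 1
  Position 11 ('a'): new char, reset run to 1
  Position 12 ('a'): continues run of 'a', length=2
  Position 13 ('c'): new char, reset run to 1
Longest run: 'b' with length 2

2


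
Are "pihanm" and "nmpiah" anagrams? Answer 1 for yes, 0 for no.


Strings: "pihanm", "nmpiah"
Sorted first:  ahimnp
Sorted second: ahimnp
Sorted forms match => anagrams

1


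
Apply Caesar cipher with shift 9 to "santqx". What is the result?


Caesar cipher: shift "santqx" by 9
  's' (pos 18) + 9 = pos 1 = 'b'
  'a' (pos 0) + 9 = pos 9 = 'j'
  'n' (pos 13) + 9 = pos 22 = 'w'
  't' (pos 19) + 9 = pos 2 = 'c'
  'q' (pos 16) + 9 = pos 25 = 'z'
  'x' (pos 23) + 9 = pos 6 = 'g'
Result: bjwczg

bjwczg


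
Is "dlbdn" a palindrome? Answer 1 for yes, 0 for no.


Input: dlbdn
Reversed: ndbld
  Compare pos 0 ('d') with pos 4 ('n'): MISMATCH
  Compare pos 1 ('l') with pos 3 ('d'): MISMATCH
Result: not a palindrome

0


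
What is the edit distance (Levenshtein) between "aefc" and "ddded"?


Computing edit distance: "aefc" -> "ddded"
DP table:
           d    d    d    e    d
      0    1    2    3    4    5
  a   1    1    2    3    4    5
  e   2    2    2    3    3    4
  f   3    3    3    3    4    4
  c   4    4    4    4    4    5
Edit distance = dp[4][5] = 5

5


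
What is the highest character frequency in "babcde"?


Input: babcde
Character counts:
  'a': 1
  'b': 2
  'c': 1
  'd': 1
  'e': 1
Maximum frequency: 2

2


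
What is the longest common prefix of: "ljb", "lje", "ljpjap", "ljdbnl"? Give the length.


Words: ljb, lje, ljpjap, ljdbnl
  Position 0: all 'l' => match
  Position 1: all 'j' => match
  Position 2: ('b', 'e', 'p', 'd') => mismatch, stop
LCP = "lj" (length 2)

2


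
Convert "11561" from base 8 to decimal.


Input: "11561" in base 8
Positional expansion:
  Digit '1' (value 1) x 8^4 = 4096
  Digit '1' (value 1) x 8^3 = 512
  Digit '5' (value 5) x 8^2 = 320
  Digit '6' (value 6) x 8^1 = 48
  Digit '1' (value 1) x 8^0 = 1
Sum = 4977

4977


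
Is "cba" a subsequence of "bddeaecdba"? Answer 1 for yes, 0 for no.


Check if "cba" is a subsequence of "bddeaecdba"
Greedy scan:
  Position 0 ('b'): no match needed
  Position 1 ('d'): no match needed
  Position 2 ('d'): no match needed
  Position 3 ('e'): no match needed
  Position 4 ('a'): no match needed
  Position 5 ('e'): no match needed
  Position 6 ('c'): matches sub[0] = 'c'
  Position 7 ('d'): no match needed
  Position 8 ('b'): matches sub[1] = 'b'
  Position 9 ('a'): matches sub[2] = 'a'
All 3 characters matched => is a subsequence

1


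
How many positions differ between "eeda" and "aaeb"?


Comparing "eeda" and "aaeb" position by position:
  Position 0: 'e' vs 'a' => DIFFER
  Position 1: 'e' vs 'a' => DIFFER
  Position 2: 'd' vs 'e' => DIFFER
  Position 3: 'a' vs 'b' => DIFFER
Positions that differ: 4

4


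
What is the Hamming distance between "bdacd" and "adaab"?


Comparing "bdacd" and "adaab" position by position:
  Position 0: 'b' vs 'a' => differ
  Position 1: 'd' vs 'd' => same
  Position 2: 'a' vs 'a' => same
  Position 3: 'c' vs 'a' => differ
  Position 4: 'd' vs 'b' => differ
Total differences (Hamming distance): 3

3


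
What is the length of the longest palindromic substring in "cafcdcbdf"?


Input: "cafcdcbdf"
Checking substrings for palindromes:
  [3:6] "cdc" (len 3) => palindrome
Longest palindromic substring: "cdc" with length 3

3


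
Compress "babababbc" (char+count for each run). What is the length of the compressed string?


Input: babababbc
Runs:
  'b' x 1 => "b1"
  'a' x 1 => "a1"
  'b' x 1 => "b1"
  'a' x 1 => "a1"
  'b' x 1 => "b1"
  'a' x 1 => "a1"
  'b' x 2 => "b2"
  'c' x 1 => "c1"
Compressed: "b1a1b1a1b1a1b2c1"
Compressed length: 16

16


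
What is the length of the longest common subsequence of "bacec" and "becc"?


LCS of "bacec" and "becc"
DP table:
           b    e    c    c
      0    0    0    0    0
  b   0    1    1    1    1
  a   0    1    1    1    1
  c   0    1    1    2    2
  e   0    1    2    2    2
  c   0    1    2    3    3
LCS length = dp[5][4] = 3

3


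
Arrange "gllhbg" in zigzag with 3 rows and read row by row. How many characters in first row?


Zigzag "gllhbg" into 3 rows:
Placing characters:
  'g' => row 0
  'l' => row 1
  'l' => row 2
  'h' => row 1
  'b' => row 0
  'g' => row 1
Rows:
  Row 0: "gb"
  Row 1: "lhg"
  Row 2: "l"
First row length: 2

2


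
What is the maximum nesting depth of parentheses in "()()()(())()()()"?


Input: "()()()(())()()()"
Tracking depth:
  Position 0 '(': depth becomes 1
  Position 1 ')': depth becomes 0
  Position 2 '(': depth becomes 1
  Position 3 ')': depth becomes 0
  Position 4 '(': depth becomes 1
  Position 5 ')': depth becomes 0
  Position 6 '(': depth becomes 1
  Position 7 '(': depth becomes 2
  Position 8 ')': depth becomes 1
  Position 9 ')': depth becomes 0
  Position 10 '(': depth becomes 1
  Position 11 ')': depth becomes 0
  Position 12 '(': depth becomes 1
  Position 13 ')': depth becomes 0
  Position 14 '(': depth becomes 1
  Position 15 ')': depth becomes 0
Maximum depth reached: 2

2


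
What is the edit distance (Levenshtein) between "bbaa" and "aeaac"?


Computing edit distance: "bbaa" -> "aeaac"
DP table:
           a    e    a    a    c
      0    1    2    3    4    5
  b   1    1    2    3    4    5
  b   2    2    2    3    4    5
  a   3    2    3    2    3    4
  a   4    3    3    3    2    3
Edit distance = dp[4][5] = 3

3


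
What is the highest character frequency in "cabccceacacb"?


Input: cabccceacacb
Character counts:
  'a': 3
  'b': 2
  'c': 6
  'e': 1
Maximum frequency: 6

6


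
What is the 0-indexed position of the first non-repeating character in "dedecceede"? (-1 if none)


Input: dedecceede
Character frequencies:
  'c': 2
  'd': 3
  'e': 5
Scanning left to right for freq == 1:
  Position 0 ('d'): freq=3, skip
  Position 1 ('e'): freq=5, skip
  Position 2 ('d'): freq=3, skip
  Position 3 ('e'): freq=5, skip
  Position 4 ('c'): freq=2, skip
  Position 5 ('c'): freq=2, skip
  Position 6 ('e'): freq=5, skip
  Position 7 ('e'): freq=5, skip
  Position 8 ('d'): freq=3, skip
  Position 9 ('e'): freq=5, skip
  No unique character found => answer = -1

-1


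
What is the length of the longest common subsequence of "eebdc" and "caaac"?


LCS of "eebdc" and "caaac"
DP table:
           c    a    a    a    c
      0    0    0    0    0    0
  e   0    0    0    0    0    0
  e   0    0    0    0    0    0
  b   0    0    0    0    0    0
  d   0    0    0    0    0    0
  c   0    1    1    1    1    1
LCS length = dp[5][5] = 1

1


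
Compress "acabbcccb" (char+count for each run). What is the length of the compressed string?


Input: acabbcccb
Runs:
  'a' x 1 => "a1"
  'c' x 1 => "c1"
  'a' x 1 => "a1"
  'b' x 2 => "b2"
  'c' x 3 => "c3"
  'b' x 1 => "b1"
Compressed: "a1c1a1b2c3b1"
Compressed length: 12

12


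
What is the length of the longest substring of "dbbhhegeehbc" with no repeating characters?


Input: "dbbhhegeehbc"
Sliding window (track last position of each char):
  Position 0 ('d'): window [0,0] length 1 -- new best
  Position 1 ('b'): window [0,1] length 2 -- new best
  Position 2 ('b'): repeat (last at 1), move window start to 2
  Position 2 ('b'): window [2,2] length 1
  Position 3 ('h'): window [2,3] length 2
  Position 4 ('h'): repeat (last at 3), move window start to 4
  Position 4 ('h'): window [4,4] length 1
  Position 5 ('e'): window [4,5] length 2
  Position 6 ('g'): window [4,6] length 3 -- new best
  Position 7 ('e'): repeat (last at 5), move window start to 6
  Position 7 ('e'): window [6,7] length 2
  Position 8 ('e'): repeat (last at 7), move window start to 8
  Position 8 ('e'): window [8,8] length 1
  Position 9 ('h'): window [8,9] length 2
  Position 10 ('b'): window [8,10] length 3
  Position 11 ('c'): window [8,11] length 4 -- new best
Longest substring with no repeats: "ehbc" with length 4

4


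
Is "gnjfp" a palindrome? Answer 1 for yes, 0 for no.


Input: gnjfp
Reversed: pfjng
  Compare pos 0 ('g') with pos 4 ('p'): MISMATCH
  Compare pos 1 ('n') with pos 3 ('f'): MISMATCH
Result: not a palindrome

0


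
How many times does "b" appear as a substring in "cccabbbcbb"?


Searching for "b" in "cccabbbcbb"
Scanning each position:
  Position 0: "c" => no
  Position 1: "c" => no
  Position 2: "c" => no
  Position 3: "a" => no
  Position 4: "b" => MATCH
  Position 5: "b" => MATCH
  Position 6: "b" => MATCH
  Position 7: "c" => no
  Position 8: "b" => MATCH
  Position 9: "b" => MATCH
Total occurrences: 5

5


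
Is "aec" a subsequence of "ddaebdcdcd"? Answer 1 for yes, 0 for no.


Check if "aec" is a subsequence of "ddaebdcdcd"
Greedy scan:
  Position 0 ('d'): no match needed
  Position 1 ('d'): no match needed
  Position 2 ('a'): matches sub[0] = 'a'
  Position 3 ('e'): matches sub[1] = 'e'
  Position 4 ('b'): no match needed
  Position 5 ('d'): no match needed
  Position 6 ('c'): matches sub[2] = 'c'
  Position 7 ('d'): no match needed
  Position 8 ('c'): no match needed
  Position 9 ('d'): no match needed
All 3 characters matched => is a subsequence

1


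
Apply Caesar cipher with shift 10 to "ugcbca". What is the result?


Caesar cipher: shift "ugcbca" by 10
  'u' (pos 20) + 10 = pos 4 = 'e'
  'g' (pos 6) + 10 = pos 16 = 'q'
  'c' (pos 2) + 10 = pos 12 = 'm'
  'b' (pos 1) + 10 = pos 11 = 'l'
  'c' (pos 2) + 10 = pos 12 = 'm'
  'a' (pos 0) + 10 = pos 10 = 'k'
Result: eqmlmk

eqmlmk


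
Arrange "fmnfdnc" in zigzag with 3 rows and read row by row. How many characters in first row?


Zigzag "fmnfdnc" into 3 rows:
Placing characters:
  'f' => row 0
  'm' => row 1
  'n' => row 2
  'f' => row 1
  'd' => row 0
  'n' => row 1
  'c' => row 2
Rows:
  Row 0: "fd"
  Row 1: "mfn"
  Row 2: "nc"
First row length: 2

2


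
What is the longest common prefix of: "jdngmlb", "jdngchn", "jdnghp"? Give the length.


Words: jdngmlb, jdngchn, jdnghp
  Position 0: all 'j' => match
  Position 1: all 'd' => match
  Position 2: all 'n' => match
  Position 3: all 'g' => match
  Position 4: ('m', 'c', 'h') => mismatch, stop
LCP = "jdng" (length 4)

4


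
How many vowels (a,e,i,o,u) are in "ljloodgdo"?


Input: ljloodgdo
Checking each character:
  'l' at position 0: consonant
  'j' at position 1: consonant
  'l' at position 2: consonant
  'o' at position 3: vowel (running total: 1)
  'o' at position 4: vowel (running total: 2)
  'd' at position 5: consonant
  'g' at position 6: consonant
  'd' at position 7: consonant
  'o' at position 8: vowel (running total: 3)
Total vowels: 3

3


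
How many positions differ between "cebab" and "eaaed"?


Comparing "cebab" and "eaaed" position by position:
  Position 0: 'c' vs 'e' => DIFFER
  Position 1: 'e' vs 'a' => DIFFER
  Position 2: 'b' vs 'a' => DIFFER
  Position 3: 'a' vs 'e' => DIFFER
  Position 4: 'b' vs 'd' => DIFFER
Positions that differ: 5

5


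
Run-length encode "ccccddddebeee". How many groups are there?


Input: ccccddddebeee
Scanning for consecutive runs:
  Group 1: 'c' x 4 (positions 0-3)
  Group 2: 'd' x 4 (positions 4-7)
  Group 3: 'e' x 1 (positions 8-8)
  Group 4: 'b' x 1 (positions 9-9)
  Group 5: 'e' x 3 (positions 10-12)
Total groups: 5

5


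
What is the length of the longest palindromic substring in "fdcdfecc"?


Input: "fdcdfecc"
Checking substrings for palindromes:
  [0:5] "fdcdf" (len 5) => palindrome
  [1:4] "dcd" (len 3) => palindrome
  [6:8] "cc" (len 2) => palindrome
Longest palindromic substring: "fdcdf" with length 5

5


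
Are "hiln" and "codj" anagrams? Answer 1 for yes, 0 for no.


Strings: "hiln", "codj"
Sorted first:  hiln
Sorted second: cdjo
Differ at position 0: 'h' vs 'c' => not anagrams

0


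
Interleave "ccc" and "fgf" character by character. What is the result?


Interleaving "ccc" and "fgf":
  Position 0: 'c' from first, 'f' from second => "cf"
  Position 1: 'c' from first, 'g' from second => "cg"
  Position 2: 'c' from first, 'f' from second => "cf"
Result: cfcgcf

cfcgcf


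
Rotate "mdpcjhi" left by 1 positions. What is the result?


Input: "mdpcjhi", rotate left by 1
First 1 characters: "m"
Remaining characters: "dpcjhi"
Concatenate remaining + first: "dpcjhi" + "m" = "dpcjhim"

dpcjhim


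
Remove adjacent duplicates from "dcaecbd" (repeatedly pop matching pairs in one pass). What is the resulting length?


Input: dcaecbd
Stack-based adjacent duplicate removal:
  Read 'd': push. Stack: d
  Read 'c': push. Stack: dc
  Read 'a': push. Stack: dca
  Read 'e': push. Stack: dcae
  Read 'c': push. Stack: dcaec
  Read 'b': push. Stack: dcaecb
  Read 'd': push. Stack: dcaecbd
Final stack: "dcaecbd" (length 7)

7


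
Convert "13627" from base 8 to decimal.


Input: "13627" in base 8
Positional expansion:
  Digit '1' (value 1) x 8^4 = 4096
  Digit '3' (value 3) x 8^3 = 1536
  Digit '6' (value 6) x 8^2 = 384
  Digit '2' (value 2) x 8^1 = 16
  Digit '7' (value 7) x 8^0 = 7
Sum = 6039

6039


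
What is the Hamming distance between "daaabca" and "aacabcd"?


Comparing "daaabca" and "aacabcd" position by position:
  Position 0: 'd' vs 'a' => differ
  Position 1: 'a' vs 'a' => same
  Position 2: 'a' vs 'c' => differ
  Position 3: 'a' vs 'a' => same
  Position 4: 'b' vs 'b' => same
  Position 5: 'c' vs 'c' => same
  Position 6: 'a' vs 'd' => differ
Total differences (Hamming distance): 3

3


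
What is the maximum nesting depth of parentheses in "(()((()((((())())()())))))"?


Input: "(()((()((((())())()())))))"
Tracking depth:
  Position 0 '(': depth becomes 1
  Position 1 '(': depth becomes 2
  Position 2 ')': depth becomes 1
  Position 3 '(': depth becomes 2
  Position 4 '(': depth becomes 3
  Position 5 '(': depth becomes 4
  Position 6 ')': depth becomes 3
  Position 7 '(': depth becomes 4
  Position 8 '(': depth becomes 5
  Position 9 '(': depth becomes 6
  Position 10 '(': depth becomes 7
  Position 11 '(': depth becomes 8
  Position 12 ')': depth becomes 7
  Position 13 ')': depth becomes 6
  Position 14 '(': depth becomes 7
  Position 15 ')': depth becomes 6
  Position 16 ')': depth becomes 5
  Position 17 '(': depth becomes 6
  Position 18 ')': depth becomes 5
  Position 19 '(': depth becomes 6
  Position 20 ')': depth becomes 5
  Position 21 ')': depth becomes 4
  Position 22 ')': depth becomes 3
  Position 23 ')': depth becomes 2
  Position 24 ')': depth becomes 1
  Position 25 ')': depth becomes 0
Maximum depth reached: 8

8


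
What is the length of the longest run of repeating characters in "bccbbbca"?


Input: "bccbbbca"
Scanning for longest run:
  Position 1 ('c'): new char, reset run to 1
  Position 2 ('c'): continues run of 'c', length=2
  Position 3 ('b'): new char, reset run to 1
  Position 4 ('b'): continues run of 'b', length=2
  Position 5 ('b'): continues run of 'b', length=3
  Position 6 ('c'): new char, reset run to 1
  Position 7 ('a'): new char, reset run to 1
Longest run: 'b' with length 3

3


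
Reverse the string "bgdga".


Input: bgdga
Reading characters right to left:
  Position 4: 'a'
  Position 3: 'g'
  Position 2: 'd'
  Position 1: 'g'
  Position 0: 'b'
Reversed: agdgb

agdgb


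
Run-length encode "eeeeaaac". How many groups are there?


Input: eeeeaaac
Scanning for consecutive runs:
  Group 1: 'e' x 4 (positions 0-3)
  Group 2: 'a' x 3 (positions 4-6)
  Group 3: 'c' x 1 (positions 7-7)
Total groups: 3

3


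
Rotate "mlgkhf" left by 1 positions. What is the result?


Input: "mlgkhf", rotate left by 1
First 1 characters: "m"
Remaining characters: "lgkhf"
Concatenate remaining + first: "lgkhf" + "m" = "lgkhfm"

lgkhfm


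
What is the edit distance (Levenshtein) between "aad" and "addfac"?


Computing edit distance: "aad" -> "addfac"
DP table:
           a    d    d    f    a    c
      0    1    2    3    4    5    6
  a   1    0    1    2    3    4    5
  a   2    1    1    2    3    3    4
  d   3    2    1    1    2    3    4
Edit distance = dp[3][6] = 4

4


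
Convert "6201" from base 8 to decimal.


Input: "6201" in base 8
Positional expansion:
  Digit '6' (value 6) x 8^3 = 3072
  Digit '2' (value 2) x 8^2 = 128
  Digit '0' (value 0) x 8^1 = 0
  Digit '1' (value 1) x 8^0 = 1
Sum = 3201

3201


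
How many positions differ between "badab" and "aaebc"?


Comparing "badab" and "aaebc" position by position:
  Position 0: 'b' vs 'a' => DIFFER
  Position 1: 'a' vs 'a' => same
  Position 2: 'd' vs 'e' => DIFFER
  Position 3: 'a' vs 'b' => DIFFER
  Position 4: 'b' vs 'c' => DIFFER
Positions that differ: 4

4


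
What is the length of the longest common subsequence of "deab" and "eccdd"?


LCS of "deab" and "eccdd"
DP table:
           e    c    c    d    d
      0    0    0    0    0    0
  d   0    0    0    0    1    1
  e   0    1    1    1    1    1
  a   0    1    1    1    1    1
  b   0    1    1    1    1    1
LCS length = dp[4][5] = 1

1


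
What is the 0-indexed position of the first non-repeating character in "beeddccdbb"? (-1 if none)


Input: beeddccdbb
Character frequencies:
  'b': 3
  'c': 2
  'd': 3
  'e': 2
Scanning left to right for freq == 1:
  Position 0 ('b'): freq=3, skip
  Position 1 ('e'): freq=2, skip
  Position 2 ('e'): freq=2, skip
  Position 3 ('d'): freq=3, skip
  Position 4 ('d'): freq=3, skip
  Position 5 ('c'): freq=2, skip
  Position 6 ('c'): freq=2, skip
  Position 7 ('d'): freq=3, skip
  Position 8 ('b'): freq=3, skip
  Position 9 ('b'): freq=3, skip
  No unique character found => answer = -1

-1


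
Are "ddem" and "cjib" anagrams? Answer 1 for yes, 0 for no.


Strings: "ddem", "cjib"
Sorted first:  ddem
Sorted second: bcij
Differ at position 0: 'd' vs 'b' => not anagrams

0


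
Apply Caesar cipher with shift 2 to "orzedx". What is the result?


Caesar cipher: shift "orzedx" by 2
  'o' (pos 14) + 2 = pos 16 = 'q'
  'r' (pos 17) + 2 = pos 19 = 't'
  'z' (pos 25) + 2 = pos 1 = 'b'
  'e' (pos 4) + 2 = pos 6 = 'g'
  'd' (pos 3) + 2 = pos 5 = 'f'
  'x' (pos 23) + 2 = pos 25 = 'z'
Result: qtbgfz

qtbgfz


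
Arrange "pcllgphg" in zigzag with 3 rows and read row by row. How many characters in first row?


Zigzag "pcllgphg" into 3 rows:
Placing characters:
  'p' => row 0
  'c' => row 1
  'l' => row 2
  'l' => row 1
  'g' => row 0
  'p' => row 1
  'h' => row 2
  'g' => row 1
Rows:
  Row 0: "pg"
  Row 1: "clpg"
  Row 2: "lh"
First row length: 2

2


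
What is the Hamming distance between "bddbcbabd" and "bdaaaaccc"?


Comparing "bddbcbabd" and "bdaaaaccc" position by position:
  Position 0: 'b' vs 'b' => same
  Position 1: 'd' vs 'd' => same
  Position 2: 'd' vs 'a' => differ
  Position 3: 'b' vs 'a' => differ
  Position 4: 'c' vs 'a' => differ
  Position 5: 'b' vs 'a' => differ
  Position 6: 'a' vs 'c' => differ
  Position 7: 'b' vs 'c' => differ
  Position 8: 'd' vs 'c' => differ
Total differences (Hamming distance): 7

7


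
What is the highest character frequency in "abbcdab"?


Input: abbcdab
Character counts:
  'a': 2
  'b': 3
  'c': 1
  'd': 1
Maximum frequency: 3

3


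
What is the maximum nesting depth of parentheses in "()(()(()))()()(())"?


Input: "()(()(()))()()(())"
Tracking depth:
  Position 0 '(': depth becomes 1
  Position 1 ')': depth becomes 0
  Position 2 '(': depth becomes 1
  Position 3 '(': depth becomes 2
  Position 4 ')': depth becomes 1
  Position 5 '(': depth becomes 2
  Position 6 '(': depth becomes 3
  Position 7 ')': depth becomes 2
  Position 8 ')': depth becomes 1
  Position 9 ')': depth becomes 0
  Position 10 '(': depth becomes 1
  Position 11 ')': depth becomes 0
  Position 12 '(': depth becomes 1
  Position 13 ')': depth becomes 0
  Position 14 '(': depth becomes 1
  Position 15 '(': depth becomes 2
  Position 16 ')': depth becomes 1
  Position 17 ')': depth becomes 0
Maximum depth reached: 3

3


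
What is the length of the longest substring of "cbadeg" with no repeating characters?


Input: "cbadeg"
Sliding window (track last position of each char):
  Position 0 ('c'): window [0,0] length 1 -- new best
  Position 1 ('b'): window [0,1] length 2 -- new best
  Position 2 ('a'): window [0,2] length 3 -- new best
  Position 3 ('d'): window [0,3] length 4 -- new best
  Position 4 ('e'): window [0,4] length 5 -- new best
  Position 5 ('g'): window [0,5] length 6 -- new best
Longest substring with no repeats: "cbadeg" with length 6

6


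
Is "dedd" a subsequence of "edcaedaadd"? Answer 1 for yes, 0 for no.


Check if "dedd" is a subsequence of "edcaedaadd"
Greedy scan:
  Position 0 ('e'): no match needed
  Position 1 ('d'): matches sub[0] = 'd'
  Position 2 ('c'): no match needed
  Position 3 ('a'): no match needed
  Position 4 ('e'): matches sub[1] = 'e'
  Position 5 ('d'): matches sub[2] = 'd'
  Position 6 ('a'): no match needed
  Position 7 ('a'): no match needed
  Position 8 ('d'): matches sub[3] = 'd'
  Position 9 ('d'): no match needed
All 4 characters matched => is a subsequence

1
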